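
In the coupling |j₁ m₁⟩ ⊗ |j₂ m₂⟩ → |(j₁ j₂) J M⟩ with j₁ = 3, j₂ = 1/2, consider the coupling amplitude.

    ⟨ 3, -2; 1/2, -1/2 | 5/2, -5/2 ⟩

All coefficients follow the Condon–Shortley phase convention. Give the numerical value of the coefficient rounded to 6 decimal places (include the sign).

j₁+j₂−J=1  J+j₁−j₂=5  J−j₁+j₂=0  j₁+j₂+J+1=7
(j₁±m₁, j₂±m₂, J±M) = (1,5,0,1,0,5)
P² = 14400/7
sum k=0..0:
  [0] +1/120 = 1/120
S = 1/120
C² = P²·S² = 1/7 ; C = +0.377964

+0.377964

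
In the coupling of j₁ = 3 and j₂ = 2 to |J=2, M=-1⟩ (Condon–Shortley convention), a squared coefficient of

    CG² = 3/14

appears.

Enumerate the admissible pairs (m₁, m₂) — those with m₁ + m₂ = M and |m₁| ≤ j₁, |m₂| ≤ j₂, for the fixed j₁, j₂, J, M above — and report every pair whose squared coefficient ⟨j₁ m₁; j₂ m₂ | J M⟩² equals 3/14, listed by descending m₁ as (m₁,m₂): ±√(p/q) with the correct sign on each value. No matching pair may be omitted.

Admissible pairs with m₁+m₂ = M = -1: (-3,2), (-2,1), (-1,0), (0,-1), (1,-2)
  (m₁,m₂)=(1,-2): CG² = 3/14, CG = +√(3/14)   ← matches the target
  (m₁,m₂)=(0,-1): CG² = 2/7, CG = −√(2/7)
  (m₁,m₂)=(-1,0): CG² = 1/7, CG = +√(1/7)
  (m₁,m₂)=(-2,1): CG² = 0/1, CG = 0
  (m₁,m₂)=(-3,2): CG² = 5/14, CG = −√(5/14)
Pairs with CG² = 3/14: (1,-2): +√(3/14)

(1,-2): +√(3/14)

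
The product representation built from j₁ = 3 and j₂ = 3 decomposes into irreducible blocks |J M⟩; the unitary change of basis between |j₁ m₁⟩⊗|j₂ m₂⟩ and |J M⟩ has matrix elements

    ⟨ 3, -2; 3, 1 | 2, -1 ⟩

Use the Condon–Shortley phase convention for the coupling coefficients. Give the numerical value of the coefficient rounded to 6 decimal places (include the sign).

j₁+j₂−J=4  J+j₁−j₂=2  J−j₁+j₂=2  j₁+j₂+J+1=9
(j₁±m₁, j₂±m₂, J±M) = (1,5,4,2,1,3)
P² = 320/7
sum k=3..4:
  [3] −1/12 = -1/12
  [4] +1/48 = 1/48
S = -1/16
C² = P²·S² = 5/28 ; C = -0.422577

-0.422577  (= −√(5/28))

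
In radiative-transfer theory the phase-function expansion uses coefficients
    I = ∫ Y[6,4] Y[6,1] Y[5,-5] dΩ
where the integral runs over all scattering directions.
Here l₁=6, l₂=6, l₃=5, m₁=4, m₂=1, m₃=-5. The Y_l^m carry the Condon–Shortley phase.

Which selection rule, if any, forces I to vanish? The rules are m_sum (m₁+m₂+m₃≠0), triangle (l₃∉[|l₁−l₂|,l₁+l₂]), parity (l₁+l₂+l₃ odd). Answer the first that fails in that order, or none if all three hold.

azimuthal sum: 4 + 1 − 5 = 0  ✓
0 ≤ 5 ≤ 12 (triangle on l)  ✓
L = 6 + 6 + 5 = 17 (odd)  ✗

parity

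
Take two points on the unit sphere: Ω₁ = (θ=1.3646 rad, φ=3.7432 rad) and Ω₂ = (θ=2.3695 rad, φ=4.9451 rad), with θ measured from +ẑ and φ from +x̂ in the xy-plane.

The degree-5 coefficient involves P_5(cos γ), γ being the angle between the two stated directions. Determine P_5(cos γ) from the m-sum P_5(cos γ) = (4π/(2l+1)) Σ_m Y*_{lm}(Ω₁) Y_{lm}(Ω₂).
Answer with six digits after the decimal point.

0.178091

Summing Y*_{l m}(θ₁,φ₁)·Y_{l m}(θ₂,φ₂) over m ∈ [−5, 5]; prefactor 4π/(2·5+1) = 1.142397:
  m=-5: Y*=0.41330 - 0.05553j  Y=0.07043 + 0.03038j  product 0.03079 + 0.00864j
  m=-4: Y*=-0.20459 + 0.18500j  Y=-0.14874 + 0.19980j  product -0.00653 - 0.06839j
  m=-3: Y*=-0.04685 + 0.19652j  Y=-0.27330 - 0.32570j  product 0.07681 - 0.03845j
  m=-2: Y*=-0.10444 - 0.27122j  Y=0.28513 - 0.14320j  product -0.06862 - 0.06238j
  m=-1: Y*=-0.11632 - 0.07985j  Y=-0.03366 - 0.14201j  product -0.00742 + 0.01921j
  m=+0: Y*=0.29156 + 0.00000j  Y=0.36297 + 0.00000j  product 0.10583 + 0.00000j
  m=+1: Y*=0.11632 - 0.07985j  Y=0.03366 - 0.14201j  product -0.00742 - 0.01921j
  m=+2: Y*=-0.10444 + 0.27122j  Y=0.28513 + 0.14320j  product -0.06862 + 0.06238j
  m=+3: Y*=0.04685 + 0.19652j  Y=0.27330 - 0.32570j  product 0.07681 + 0.03845j
  m=+4: Y*=-0.20459 - 0.18500j  Y=-0.14874 - 0.19980j  product -0.00653 + 0.06839j
  m=+5: Y*=-0.41330 - 0.05553j  Y=-0.07043 + 0.03038j  product 0.03079 - 0.00864j
Accumulated sum 0.15589 + 0.00000j; after 4π/(2l+1) scaling, 0.17809 + 0.00000j ⇒ P_5 = 0.178091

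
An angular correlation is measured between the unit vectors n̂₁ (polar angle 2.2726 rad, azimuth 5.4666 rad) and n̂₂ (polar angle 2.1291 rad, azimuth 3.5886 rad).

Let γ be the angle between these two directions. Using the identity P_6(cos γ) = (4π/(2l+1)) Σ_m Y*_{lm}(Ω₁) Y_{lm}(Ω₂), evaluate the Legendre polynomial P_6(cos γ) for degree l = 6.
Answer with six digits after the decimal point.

-0.181189

Addition theorem: P_6(cos γ) = (4π/13) Σ_m Y*_{lm}(Ω₁) Y_{lm}(Ω₂), m = −6…6:
  m=-6: (+0.017827+0.094154i) × (-0.161178-0.079765i) = +0.004637-0.016597i  (running Σ = +0.004637-0.016597i)
  m=-5: (+0.165208-0.226843i) × (-0.239864-0.306370i) = -0.109125+0.003797i  (running Σ = -0.104488-0.012801i)
  m=-4: (-0.431633+0.054127i) × (-0.083047-0.376261i) = +0.056212+0.157912i  (running Σ = -0.048277+0.145111i)
  m=-3: (+0.228573+0.189357i) × (+0.004170-0.017828i) = +0.004329-0.003285i  (running Σ = -0.043948+0.141825i)
  m=-2: (+0.009112+0.145903i) × (-0.213131+0.265302i) = -0.040650-0.028679i  (running Σ = -0.084598+0.113147i)
  m=-1: (+0.246325-0.262189i) × (-0.136885+0.065619i) = -0.016514+0.052053i  (running Σ = -0.101112+0.165200i)
  m=0: (+0.048810-0.000000i) × (+0.302847+0.000000i) = +0.014782+0.000000i  (running Σ = -0.086330+0.165200i)
  m=1: (-0.246325-0.262189i) × (+0.136885+0.065619i) = -0.016514-0.052053i  (running Σ = -0.102844+0.113147i)
  m=2: (+0.009112-0.145903i) × (-0.213131-0.265302i) = -0.040650+0.028679i  (running Σ = -0.143494+0.141825i)
  m=3: (-0.228573+0.189357i) × (-0.004170-0.017828i) = +0.004329+0.003285i  (running Σ = -0.139165+0.145111i)
  m=4: (-0.431633-0.054127i) × (-0.083047+0.376261i) = +0.056212-0.157912i  (running Σ = -0.082953-0.012801i)
  m=5: (-0.165208-0.226843i) × (+0.239864-0.306370i) = -0.109125-0.003797i  (running Σ = -0.192079-0.016597i)
  m=6: (+0.017827-0.094154i) × (-0.161178+0.079765i) = +0.004637+0.016597i  (running Σ = -0.187442+0.000000i)
Σ over m = -0.187442+0.000000i; ×(4π/13) → -0.181189+0.000000i. Real part: -0.181189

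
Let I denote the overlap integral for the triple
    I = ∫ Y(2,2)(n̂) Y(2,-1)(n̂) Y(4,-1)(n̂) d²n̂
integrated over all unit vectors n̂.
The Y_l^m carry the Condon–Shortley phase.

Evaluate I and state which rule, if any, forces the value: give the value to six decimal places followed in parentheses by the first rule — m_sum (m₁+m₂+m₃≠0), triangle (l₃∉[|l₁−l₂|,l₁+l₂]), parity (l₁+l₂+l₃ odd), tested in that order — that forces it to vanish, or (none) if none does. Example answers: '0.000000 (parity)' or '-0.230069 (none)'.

-0.090112 (none)

Rules hold: Σm=0, L=8 even, 0≤4≤4.
N = 5·5·9 = 225
Δ = 0!·4!·4!/9! = 1/630
Racah Σ t=0..0: t=0:+1/16 = 1/16
⇒ 3j(2 2 4; 0 0 0)² = 2/35, sgn +1
Racah Σ t=0..0: t=0:+1/144 = 1/144
⇒ 3j(2 2 4; 2 -1 -1)² = 1/126, sgn -1
4πI² = N·(3j₀)²·(3jₘ)² = 5/49
I = -1·√(0.102041/4π) = -0.09011188
No selection rule forces the value: the integral is nonzero (none).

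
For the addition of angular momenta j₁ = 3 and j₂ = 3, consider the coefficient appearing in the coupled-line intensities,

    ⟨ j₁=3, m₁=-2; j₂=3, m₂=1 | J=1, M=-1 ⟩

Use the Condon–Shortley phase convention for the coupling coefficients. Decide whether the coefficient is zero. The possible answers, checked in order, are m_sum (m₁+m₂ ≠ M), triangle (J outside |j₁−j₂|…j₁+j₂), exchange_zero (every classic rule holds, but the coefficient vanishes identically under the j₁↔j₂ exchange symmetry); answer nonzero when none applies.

nonzero

m-sum: m₁+m₂ = -2+1 = -1, M = -1  ✓
triangle: |j₁−j₂| = 0 ≤ J = 1 ≤ j₁+j₂ = 6  ✓
exchange: j₁≠j₂ or m₁≠m₂ — the exchange symmetry imposes no constraint here
value check: CG = +√(5/28) = +0.422577 ≠ 0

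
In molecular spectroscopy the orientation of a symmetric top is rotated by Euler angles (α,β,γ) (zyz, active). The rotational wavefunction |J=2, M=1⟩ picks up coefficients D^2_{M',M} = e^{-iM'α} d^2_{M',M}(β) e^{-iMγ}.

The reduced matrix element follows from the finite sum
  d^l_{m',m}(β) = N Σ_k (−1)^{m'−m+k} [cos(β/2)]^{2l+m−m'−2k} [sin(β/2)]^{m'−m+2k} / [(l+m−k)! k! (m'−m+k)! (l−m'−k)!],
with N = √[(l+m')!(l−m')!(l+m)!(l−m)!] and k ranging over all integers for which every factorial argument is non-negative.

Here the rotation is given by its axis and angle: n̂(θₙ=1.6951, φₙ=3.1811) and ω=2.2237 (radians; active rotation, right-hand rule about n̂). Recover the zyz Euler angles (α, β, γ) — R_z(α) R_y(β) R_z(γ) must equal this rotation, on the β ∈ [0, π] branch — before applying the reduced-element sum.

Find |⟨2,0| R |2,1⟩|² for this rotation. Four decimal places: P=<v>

P=0.3364

Axis–angle → zyz. n̂ = (sinθₙcosφₙ, sinθₙsinφₙ, cosθₙ) = (-0.991510, -0.039192, -0.123984), ω = 2.2237.
R = I cosω + sinω [n̂]ₓ + (1−cosω) n̂n̂ᵀ gives
  R = [+0.972820, +0.160950, +0.166480; -0.036017, -0.605026, +0.795390; +0.228743, -0.779768, -0.582785]
β = atan2(√(R₁₃²+R₂₃²), R₃₃) = 2.192948; α = atan2(R₂₃, R₁₃) mod 2π = 1.364469; γ = atan2(R₃₂, −R₃₁) mod 2π = 4.427047
Split into d^2_{0,1}(β=2.1929) × two z-phases.
With c≡cos(β/2)=0.456736 and s≡sin(β/2)=0.889602, N=[2·2·6·1]^{1/2}=4.898979
Admissible k: 1..2 (factorial args all ≥0)
  k=1: (−1)^0·4.8990/(2)·0.4567^3·0.8896^1 = +0.207619
  k=2: (−1)^1·4.8990/(2)·0.4567^1·0.8896^3 = -0.787641
d^2_{0,1}(2.1929) = +0.207619 -0.787641 = -0.580023
|D^2_{0,1}|² = |d^2_{0,1}(β)|² = (-0.580023)² = 0.336426 (the z-rotation phases have unit modulus)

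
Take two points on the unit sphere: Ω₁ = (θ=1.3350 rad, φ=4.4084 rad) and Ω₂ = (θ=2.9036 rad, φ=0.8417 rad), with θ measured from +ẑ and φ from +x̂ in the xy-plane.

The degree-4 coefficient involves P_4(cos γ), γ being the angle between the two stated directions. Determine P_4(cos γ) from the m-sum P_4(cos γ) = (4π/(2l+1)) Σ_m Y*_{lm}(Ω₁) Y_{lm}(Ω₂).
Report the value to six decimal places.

-0.179505

Addition theorem: P_4(cos γ) = (4π/9) Σ_m Y*_{lm}(Ω₁) Y_{lm}(Ω₂), m = −4…4:
  [-4]  conj(Y_{4,-4})(Ω₁) = +0.137429-0.370905i ; Y_{4,-4}(Ω₂) = -0.001332+0.000305i ; Δ = -0.000070+0.000536i
  [-3]  conj(Y_{4,-3})(Ω₁) = +0.212545+0.164559i ; Y_{4,-3}(Ω₂) = +0.013004+0.009215i ; Δ = +0.001248+0.004099i
  [-2]  conj(Y_{4,-2})(Ω₁) = +0.160418-0.111637i ; Y_{4,-2}(Ω₂) = -0.011722-0.103661i ; Δ = -0.013453-0.015320i
  [-1]  conj(Y_{4,-1})(Ω₁) = +0.084211+0.268435i ; Y_{4,-1}(Ω₂) = -0.260737+0.291884i ; Δ = -0.100309-0.045411i
  [+0]  conj(Y_{4,0})(Ω₁) = +0.155181-0.000000i ; Y_{4,0}(Ω₂) = +0.622543+0.000000i ; Δ = +0.096607+0.000000i
  [+1]  conj(Y_{4,1})(Ω₁) = -0.084211+0.268435i ; Y_{4,1}(Ω₂) = +0.260737+0.291884i ; Δ = -0.100309+0.045411i
  [+2]  conj(Y_{4,2})(Ω₁) = +0.160418+0.111637i ; Y_{4,2}(Ω₂) = -0.011722+0.103661i ; Δ = -0.013453+0.015320i
  [+3]  conj(Y_{4,3})(Ω₁) = -0.212545+0.164559i ; Y_{4,3}(Ω₂) = -0.013004+0.009215i ; Δ = +0.001248-0.004099i
  [+4]  conj(Y_{4,4})(Ω₁) = +0.137429+0.370905i ; Y_{4,4}(Ω₂) = -0.001332-0.000305i ; Δ = -0.000070-0.000536i
Total Σ_m = -0.128561+0.000000i. Multiply by 1.396263: -0.179505+0.000000i. P_4(cos γ) = -0.179505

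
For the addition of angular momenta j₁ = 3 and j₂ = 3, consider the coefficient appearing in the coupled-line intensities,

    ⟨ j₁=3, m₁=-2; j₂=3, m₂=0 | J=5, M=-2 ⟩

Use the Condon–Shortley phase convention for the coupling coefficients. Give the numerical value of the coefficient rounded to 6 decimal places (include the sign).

-0.577350  (= −√(1/3))

j₁+j₂−J=1  J+j₁−j₂=5  J−j₁+j₂=5  j₁+j₂+J+1=12
(j₁±m₁, j₂±m₂, J±M) = (1,5,3,3,3,7)
P² = 43200
sum k=0..1:
  [0] +1/1440 = 1/1440
  [1] −1/288 = -1/288
S = -1/360
C² = P²·S² = 1/3 ; C = -0.577350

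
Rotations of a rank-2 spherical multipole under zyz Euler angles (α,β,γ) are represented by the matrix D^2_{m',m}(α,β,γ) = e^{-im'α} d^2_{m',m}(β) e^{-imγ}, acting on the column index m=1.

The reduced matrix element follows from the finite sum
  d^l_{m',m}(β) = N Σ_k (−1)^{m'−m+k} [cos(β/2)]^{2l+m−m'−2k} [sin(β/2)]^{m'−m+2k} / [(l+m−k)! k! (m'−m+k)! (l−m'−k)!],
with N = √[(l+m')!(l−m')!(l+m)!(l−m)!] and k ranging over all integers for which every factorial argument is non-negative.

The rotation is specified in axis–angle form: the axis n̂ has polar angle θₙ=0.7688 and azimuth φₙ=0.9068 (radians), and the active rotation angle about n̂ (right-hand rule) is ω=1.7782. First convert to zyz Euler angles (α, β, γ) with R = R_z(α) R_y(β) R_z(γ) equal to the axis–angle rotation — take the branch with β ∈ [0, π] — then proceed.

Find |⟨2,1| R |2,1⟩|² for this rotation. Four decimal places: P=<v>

Axis–angle → zyz. n̂ = (sinθₙcosφₙ, sinθₙsinφₙ, cosθₙ) = (+0.428475, +0.547553, +0.718746), ω = 1.7782.
R = I cosω + sinω [n̂]ₓ + (1−cosω) n̂n̂ᵀ gives
  R = [+0.015476, -0.420418, +0.907199; +0.986266, +0.155631, +0.055298; -0.164437, +0.893884, +0.417052]
β = atan2(√(R₁₃²+R₂₃²), R₃₃) = 1.140597; α = atan2(R₂₃, R₁₃) mod 2π = 0.060880; γ = atan2(R₃₂, −R₃₁) mod 2π = 1.388872
First d^2_{1,1}(β=1.1406), then the phase factors e^{-i(1)α} and e^{-i(1)γ}:
With c≡cos(β/2)=0.841740 and s≡sin(β/2)=0.539883, N=[6·1·6·1]^{1/2}=6.000000
Admissible k: 0..1 (factorial args all ≥0)
  k=0: (−1)^0·6.0000/(6)·0.8417^4·0.5399^0 = +0.502009
  k=1: (−1)^1·6.0000/(2)·0.8417^2·0.5399^2 = -0.619550
d^2_{1,1}(1.1406) = +0.502009 -0.619550 = -0.117541
|D^2_{1,1}|² = |d^2_{1,1}(β)|² = (-0.117541)² = 0.013816 (the z-rotation phases have unit modulus)

P=0.0138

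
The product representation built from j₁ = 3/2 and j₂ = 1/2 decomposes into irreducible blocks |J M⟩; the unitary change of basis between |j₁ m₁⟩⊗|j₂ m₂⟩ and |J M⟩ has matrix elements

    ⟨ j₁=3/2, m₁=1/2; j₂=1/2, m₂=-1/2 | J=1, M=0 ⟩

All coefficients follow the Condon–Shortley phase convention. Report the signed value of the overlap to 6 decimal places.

triangle: 1!·2!·0!/4! = 2/24
(j±m)!: 2!·1!·0!·1!·1!·1! = 2
prefactor² = (2J+1)·Δ·N² = 1/2
  k=0: +1/(0!·1!·1!·0!·1!·0!) = 1
Σ = 1  ⇒  CG² = 1/2·1² = 1/2
CG = +√(1/2) = +0.707107

+√(1/2) = +0.707107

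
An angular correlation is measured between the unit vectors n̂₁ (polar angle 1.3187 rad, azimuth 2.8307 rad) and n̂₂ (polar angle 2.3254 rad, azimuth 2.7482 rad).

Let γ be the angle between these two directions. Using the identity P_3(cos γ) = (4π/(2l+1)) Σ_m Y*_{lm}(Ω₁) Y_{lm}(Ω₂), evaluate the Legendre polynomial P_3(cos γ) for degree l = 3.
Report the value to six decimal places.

Expand P_3 via completeness: Σ_{m} conj(Y_{3,m}) at Ω₁ times Y_{3,m} at Ω₂ —
  term(m=-3) = (0.059268, 0.014976)   from Y*(Ω₁)=(-0.225704, 0.304338), Y(Ω₂)=(-0.061431, -0.149184)
  term(m=-2) = (-0.087621, -0.014590)   from Y*(Ω₁)=(0.194316, -0.139248), Y(Ω₂)=(-0.262378, -0.263107)
  term(m=-1) = (-0.068103, -0.005631)   from Y*(Ω₁)=(0.205269, -0.065956), Y(Ω₂)=(-0.292736, -0.121493)
  term(m=+0) = (-0.041836, -0.000000)   from Y*(Ω₁)=(-0.250292, -0.000000), Y(Ω₂)=(0.167147, 0.000000)
  term(m=+1) = (-0.068103, 0.005631)   from Y*(Ω₁)=(-0.205269, -0.065956), Y(Ω₂)=(0.292736, -0.121493)
  term(m=+2) = (-0.087621, 0.014590)   from Y*(Ω₁)=(0.194316, 0.139248), Y(Ω₂)=(-0.262378, 0.263107)
  term(m=+3) = (0.059268, -0.014976)   from Y*(Ω₁)=(0.225704, 0.304338), Y(Ω₂)=(0.061431, -0.149184)
Total Σ_m = (-0.234749, 0.000000). Multiply by 1.795196: (-0.421420, 0.000000). P_3(cos γ) = -0.421420

-0.421420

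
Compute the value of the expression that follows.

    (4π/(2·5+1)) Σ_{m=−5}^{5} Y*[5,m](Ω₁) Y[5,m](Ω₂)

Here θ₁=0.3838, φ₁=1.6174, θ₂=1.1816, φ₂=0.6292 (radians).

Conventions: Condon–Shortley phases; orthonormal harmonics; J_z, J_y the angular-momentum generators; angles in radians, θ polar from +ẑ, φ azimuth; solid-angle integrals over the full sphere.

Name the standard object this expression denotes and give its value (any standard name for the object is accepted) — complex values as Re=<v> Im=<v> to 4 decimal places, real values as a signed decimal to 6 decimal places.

This sum is the spherical-harmonic addition theorem: it equals the Legendre polynomial P_l(cos γ) of the angle γ between the two directions.
Summing Y*_{l m}(θ₁,φ₁)·Y_{l m}(θ₂,φ₂) over m ∈ [−5, 5]; prefactor 4π/(2·5+1) = 1.142397:
  [-5]  conj(Y_{5,-5})(Ω₁) = -0.00079 + 0.00332j ; Y_{5,-5}(Ω₂) = -0.31467 + 0.00139j ; Δ = 0.00024 - 0.00105j
  [-4]  conj(Y_{5,-4})(Ω₁) = 0.02629 + 0.00496j ; Y_{5,-4}(Ω₂) = -0.33100 - 0.23871j ; Δ = -0.00752 - 0.00792j
  [-3]  conj(Y_{5,-3})(Ω₁) = 0.01705 - 0.12119j ; Y_{5,-3}(Ω₂) = -0.02525 - 0.07701j ; Δ = -0.00976 + 0.00175j
  [-2]  conj(Y_{5,-2})(Ω₁) = -0.34648 - 0.03239j ; Y_{5,-2}(Ω₂) = -0.09611 + 0.29758j ; Δ = 0.04294 - 0.09999j
  [-1]  conj(Y_{5,-1})(Ω₁) = -0.02507 + 0.53753j ; Y_{5,-1}(Ω₂) = -0.13905 + 0.10121j ; Δ = -0.05092 - 0.07728j
  [+0]  conj(Y_{5,0})(Ω₁) = 0.15038 + 0.00000j ; Y_{5,0}(Ω₂) = 0.27635 + 0.00000j ; Δ = 0.04156 + 0.00000j
  [+1]  conj(Y_{5,1})(Ω₁) = 0.02507 + 0.53753j ; Y_{5,1}(Ω₂) = 0.13905 + 0.10121j ; Δ = -0.05092 + 0.07728j
  [+2]  conj(Y_{5,2})(Ω₁) = -0.34648 + 0.03239j ; Y_{5,2}(Ω₂) = -0.09611 - 0.29758j ; Δ = 0.04294 + 0.09999j
  [+3]  conj(Y_{5,3})(Ω₁) = -0.01705 - 0.12119j ; Y_{5,3}(Ω₂) = 0.02525 - 0.07701j ; Δ = -0.00976 - 0.00175j
  [+4]  conj(Y_{5,4})(Ω₁) = 0.02629 - 0.00496j ; Y_{5,4}(Ω₂) = -0.33100 + 0.23871j ; Δ = -0.00752 + 0.00792j
  [+5]  conj(Y_{5,5})(Ω₁) = 0.00079 + 0.00332j ; Y_{5,5}(Ω₂) = 0.31467 + 0.00139j ; Δ = 0.00024 + 0.00105j
Accumulated sum -0.00848 + 0.00000j; after 4π/(2l+1) scaling, -0.00969 + 0.00000j ⇒ P_5 = -0.009687

Legendre polynomial (addition theorem), -0.009687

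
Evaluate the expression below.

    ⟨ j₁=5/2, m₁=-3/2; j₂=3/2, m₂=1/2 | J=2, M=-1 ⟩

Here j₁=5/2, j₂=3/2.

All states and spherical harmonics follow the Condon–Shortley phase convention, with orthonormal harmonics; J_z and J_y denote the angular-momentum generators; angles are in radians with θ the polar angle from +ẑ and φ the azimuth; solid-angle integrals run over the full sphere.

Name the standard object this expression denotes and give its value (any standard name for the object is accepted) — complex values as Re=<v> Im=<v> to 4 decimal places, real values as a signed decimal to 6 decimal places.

Clebsch–Gordan coefficient, +√(1/42) ≈ +0.154303

This is a Clebsch–Gordan (vector-coupling) coefficient.
j₁+j₂−J=2  J+j₁−j₂=3  J−j₁+j₂=1  j₁+j₂+J+1=7
(j₁±m₁, j₂±m₂, J±M) = (1,4,2,1,1,3)
P² = 24/7
sum k=1..2:
  [1] −1/6 = -1/6
  [2] +1/4 = 1/4
S = 1/12
C² = P²·S² = 1/42 ; C = +0.154303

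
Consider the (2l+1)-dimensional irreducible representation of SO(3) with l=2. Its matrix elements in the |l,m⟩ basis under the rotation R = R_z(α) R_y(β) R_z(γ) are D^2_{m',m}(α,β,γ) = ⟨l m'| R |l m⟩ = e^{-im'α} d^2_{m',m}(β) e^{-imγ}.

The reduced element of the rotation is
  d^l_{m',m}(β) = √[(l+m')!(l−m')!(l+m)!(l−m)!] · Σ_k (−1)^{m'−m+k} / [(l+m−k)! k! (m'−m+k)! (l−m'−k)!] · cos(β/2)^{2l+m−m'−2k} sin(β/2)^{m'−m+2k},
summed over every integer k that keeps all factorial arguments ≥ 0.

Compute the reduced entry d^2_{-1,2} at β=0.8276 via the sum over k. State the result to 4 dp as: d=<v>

d^2_{-1,2}(β=0.8276) via the finite sum:
Half-angle: c=0.915599, s=0.402092. N=√(1·6·24·1)=12.000000
The bounds max(0,m−m')=3 and min(l+m,l−m')=3 give 1 term
  k=3: (−1)^0·12.0000/(6)·0.9156^1·0.4021^3 = +0.119045
d^2_{-1,2}(0.8276) = +0.119045

d=0.1190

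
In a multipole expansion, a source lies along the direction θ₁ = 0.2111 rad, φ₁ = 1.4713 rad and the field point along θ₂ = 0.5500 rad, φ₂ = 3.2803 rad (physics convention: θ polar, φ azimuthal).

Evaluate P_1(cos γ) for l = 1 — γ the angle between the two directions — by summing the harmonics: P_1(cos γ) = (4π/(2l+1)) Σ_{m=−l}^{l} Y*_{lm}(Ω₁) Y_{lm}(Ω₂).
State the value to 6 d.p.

Addition theorem: P_1(cos γ) = (4π/3) Σ_m Y*_{lm}(Ω₁) Y_{lm}(Ω₂), m = −1…1:
  term(m=-1) = (-0.003085, -0.012704)   from Y*(Ω₁)=(0.007191, 0.072035), Y(Ω₂)=(-0.178851, 0.024968)
  term(m=+0) = (0.199007, 0.000000)   from Y*(Ω₁)=(0.477756, -0.000000), Y(Ω₂)=(0.416546, 0.000000)
  term(m=+1) = (-0.003085, 0.012704)   from Y*(Ω₁)=(-0.007191, 0.072035), Y(Ω₂)=(0.178851, 0.024968)
Accumulated sum (0.192838, 0.000000); after 4π/(2l+1) scaling, (0.807757, 0.000000) ⇒ P_1 = 0.807757

0.807757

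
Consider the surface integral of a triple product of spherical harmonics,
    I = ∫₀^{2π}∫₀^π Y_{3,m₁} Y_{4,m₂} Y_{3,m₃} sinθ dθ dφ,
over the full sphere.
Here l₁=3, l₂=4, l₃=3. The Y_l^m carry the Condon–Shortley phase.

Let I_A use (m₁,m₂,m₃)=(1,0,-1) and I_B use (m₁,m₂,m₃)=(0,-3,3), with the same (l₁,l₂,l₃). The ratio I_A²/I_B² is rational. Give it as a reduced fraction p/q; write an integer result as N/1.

l's match ⇒ only the (l;m) 3-j factors differ between A and B.
A: triangle coeff Δ(3,4,3) = 1/34650; Σ_t [0,2]: t=0:+1/1152 t=1:−1/36 t=2:+1/32 = 5/1152; (3j)²=1/1386 [(3 4 3; 1 0 -1)], sign=+1
B: triangle coeff Δ(3,4,3) = 1/34650; Σ_t [1,1]: t=1:−1/288 = -1/288; (3j)²=1/22 [(3 4 3; 0 -3 3)], sign=-1
I_A²/I_B² = (1/1386)/(1/22) = 1/63

1/63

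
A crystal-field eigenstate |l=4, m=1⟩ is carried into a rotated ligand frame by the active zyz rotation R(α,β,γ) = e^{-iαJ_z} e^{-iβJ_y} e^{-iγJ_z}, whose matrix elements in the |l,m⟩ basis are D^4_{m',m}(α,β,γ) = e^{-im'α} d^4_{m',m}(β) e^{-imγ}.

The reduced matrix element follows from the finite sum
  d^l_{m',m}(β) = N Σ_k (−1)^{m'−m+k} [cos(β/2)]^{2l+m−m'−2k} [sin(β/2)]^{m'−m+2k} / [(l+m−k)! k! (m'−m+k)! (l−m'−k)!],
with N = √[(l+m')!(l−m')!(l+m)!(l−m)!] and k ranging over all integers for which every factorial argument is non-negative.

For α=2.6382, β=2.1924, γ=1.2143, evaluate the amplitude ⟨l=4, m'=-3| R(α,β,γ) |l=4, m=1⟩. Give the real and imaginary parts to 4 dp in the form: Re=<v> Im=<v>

Re=-0.4203 Im=-0.1863

First d^4_{-3,1}(β=2.1924), then the phase factors e^{-i(-3)α} and e^{-i(1)γ}:
c=cos(2.192400/2)=0.456979, s=sin(2.192400/2)=0.889477; N=√[1·5040·120·6]=1904.940944
k∈{4,5} keeps every argument non-negative
  k=4: (−1)^0·1904.9409/(144)·0.4570^4·0.8895^4 = +0.361115
  k=5: (−1)^1·1904.9409/(240)·0.4570^2·0.8895^6 = -0.820867
d^4_{-3,1}(2.1924) = +0.361115 -0.820867 = -0.459752
Attach z-rotation phases: D = e^{-i(-3)(2.6382)}·(-0.459752)·e^{-i(1)(1.2143)} = -0.420334-0.186257i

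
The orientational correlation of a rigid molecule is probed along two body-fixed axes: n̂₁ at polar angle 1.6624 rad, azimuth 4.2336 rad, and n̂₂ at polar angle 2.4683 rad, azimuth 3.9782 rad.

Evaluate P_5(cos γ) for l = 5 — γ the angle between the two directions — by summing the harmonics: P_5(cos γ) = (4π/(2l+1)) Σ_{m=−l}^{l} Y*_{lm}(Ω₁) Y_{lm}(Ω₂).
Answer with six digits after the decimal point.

Addition theorem: P_5(cos γ) = (4π/11) Σ_m Y*_{lm}(Ω₁) Y_{lm}(Ω₂), m = −5…5:
  [-5]  conj(Y_{5,-5})(Ω₁) = -0.309011+0.333268i ; Y_{5,-5}(Ω₂) = +0.022096-0.037768i ; Δ = +0.005759+0.019035i
  [-4]  conj(Y_{5,-4})(Ω₁) = +0.044570+0.124272i ; Y_{5,-4}(Ω₂) = +0.169851-0.035287i ; Δ = +0.011955+0.019535i
  [-3]  conj(Y_{5,-3})(Ω₁) = -0.313034-0.042336i ; Y_{5,-3}(Ω₂) = +0.304631+0.222938i ; Δ = -0.085922-0.082684i
  [-2]  conj(Y_{5,-2})(Ω₁) = -0.086253+0.122567i ; Y_{5,-2}(Ω₂) = +0.043902+0.427149i ; Δ = -0.056141-0.031462i
  [-1]  conj(Y_{5,-1})(Ω₁) = -0.129939-0.250330i ; Y_{5,-1}(Ω₂) = -0.038497+0.042657i ; Δ = +0.015681+0.004094i
  [+0]  conj(Y_{5,0})(Ω₁) = -0.154252-0.000000i ; Y_{5,0}(Ω₂) = +0.388535+0.000000i ; Δ = -0.059932-0.000000i
  [+1]  conj(Y_{5,1})(Ω₁) = +0.129939-0.250330i ; Y_{5,1}(Ω₂) = +0.038497+0.042657i ; Δ = +0.015681-0.004094i
  [+2]  conj(Y_{5,2})(Ω₁) = -0.086253-0.122567i ; Y_{5,2}(Ω₂) = +0.043902-0.427149i ; Δ = -0.056141+0.031462i
  [+3]  conj(Y_{5,3})(Ω₁) = +0.313034-0.042336i ; Y_{5,3}(Ω₂) = -0.304631+0.222938i ; Δ = -0.085922+0.082684i
  [+4]  conj(Y_{5,4})(Ω₁) = +0.044570-0.124272i ; Y_{5,4}(Ω₂) = +0.169851+0.035287i ; Δ = +0.011955-0.019535i
  [+5]  conj(Y_{5,5})(Ω₁) = +0.309011+0.333268i ; Y_{5,5}(Ω₂) = -0.022096-0.037768i ; Δ = +0.005759-0.019035i
Total Σ_m = -0.277268+0.000000i. Multiply by 1.142397: -0.316750+0.000000i. P_5(cos γ) = -0.316750

-0.316750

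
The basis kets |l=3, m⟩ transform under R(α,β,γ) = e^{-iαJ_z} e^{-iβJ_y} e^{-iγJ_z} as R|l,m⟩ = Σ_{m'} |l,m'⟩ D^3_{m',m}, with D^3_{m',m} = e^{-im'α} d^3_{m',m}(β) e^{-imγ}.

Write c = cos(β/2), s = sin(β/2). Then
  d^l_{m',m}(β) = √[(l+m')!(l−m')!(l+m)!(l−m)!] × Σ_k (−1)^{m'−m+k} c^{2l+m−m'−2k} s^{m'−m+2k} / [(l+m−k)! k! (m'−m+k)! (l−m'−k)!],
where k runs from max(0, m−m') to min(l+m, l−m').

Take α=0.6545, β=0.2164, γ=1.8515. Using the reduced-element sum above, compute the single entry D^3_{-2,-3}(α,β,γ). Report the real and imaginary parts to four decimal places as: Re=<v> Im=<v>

Re=-0.2148 Im=-0.1408

D^3_{-2,-3}(0.6545,0.2164,1.8515) = e^{-i·-2·0.6545}·d^3_{-2,-3}(0.2164)·e^{-i·-3·1.8515}. Compute d first:
c=cos(0.216400/2)=0.994152, s=sin(0.216400/2)=0.107989; N=√[1·120·1·720]=293.938769
k: max(0,(-3)−(-2))=0 … min(3+(-3),3−(-2))=0
  k=0: (−1)^1·293.9388/(120)·0.9942^5·0.1080^1 = -0.256873
d^3_{-2,-3}(0.2164) = -0.256873
Phases: e^{-i·(-2)·0.6545}=+0.258816+0.965927i, e^{-i·(-3)·1.8515}=+0.746050-0.665889i ⇒ D=-0.214821-0.140840i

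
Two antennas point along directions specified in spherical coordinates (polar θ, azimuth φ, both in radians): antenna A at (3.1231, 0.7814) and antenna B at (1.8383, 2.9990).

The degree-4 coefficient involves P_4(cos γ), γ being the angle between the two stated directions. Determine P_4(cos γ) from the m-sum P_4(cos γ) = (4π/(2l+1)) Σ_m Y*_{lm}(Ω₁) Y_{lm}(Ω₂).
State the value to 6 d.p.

0.152032

Expand P_4 via completeness: Σ_{m} conj(Y_{4,m}) at Ω₁ times Y_{4,m} at Ω₂ —
  m=-4: Y*=-0.000000+0.000000i  Y=+0.322250+0.206721i  product -0.000000-0.000000i
  m=-3: Y*=+0.000006-0.000006i  Y=+0.270044+0.123122i  product +0.000002-0.000001i
  m=-2: Y*=+0.000005+0.000686i  Y=-0.152554-0.044725i  product +0.000030-0.000105i
  m=-1: Y*=-0.024823-0.024625i  Y=-0.299747-0.043034i  product +0.006381+0.008450i
  m=+0: Y*=+0.844838-0.000000i  Y=+0.113701+0.000000i  product +0.096059+0.000000i
  m=+1: Y*=+0.024823-0.024625i  Y=+0.299747-0.043034i  product +0.006381-0.008450i
  m=+2: Y*=+0.000005-0.000686i  Y=-0.152554+0.044725i  product +0.000030+0.000105i
  m=+3: Y*=-0.000006-0.000006i  Y=-0.270044+0.123122i  product +0.000002+0.000001i
  m=+4: Y*=-0.000000-0.000000i  Y=+0.322250-0.206721i  product -0.000000+0.000000i
Total Σ_m = +0.108885+0.000000i. Multiply by 1.396263: +0.152032+0.000000i. P_4(cos γ) = 0.152032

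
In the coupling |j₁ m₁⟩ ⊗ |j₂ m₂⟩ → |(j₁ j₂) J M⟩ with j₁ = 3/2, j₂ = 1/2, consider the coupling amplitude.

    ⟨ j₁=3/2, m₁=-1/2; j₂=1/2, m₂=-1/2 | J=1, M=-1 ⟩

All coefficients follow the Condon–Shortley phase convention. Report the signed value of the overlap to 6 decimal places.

+0.500000

triangle: 1!×2!×0!/4! = 2/24
(j±m)!: 1!×2!×0!×1!×0!×2! = 4
prefactor² = (2J+1)×Δ×N² = 1
  k=0: +1/(0!×1!×2!×0!×0!×0!) = 1/2
Σ = 1/2  ⇒  CG² = 1×(1/2)² = 1/4
CG = +√(1/4) = +0.500000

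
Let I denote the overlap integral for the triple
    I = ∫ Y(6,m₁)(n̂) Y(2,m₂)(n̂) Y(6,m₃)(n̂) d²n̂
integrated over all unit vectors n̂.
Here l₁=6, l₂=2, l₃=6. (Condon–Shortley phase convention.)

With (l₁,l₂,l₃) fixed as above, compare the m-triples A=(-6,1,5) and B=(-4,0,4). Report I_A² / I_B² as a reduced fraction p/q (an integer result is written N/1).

Shared (l₁,l₂,l₃)=(6,2,6): N and (l;000)² cancel in I_A²/I_B².
A: Δ = 2!·10!·2!/15! = 1/90090; Racah Σ t=2..2: t=2:+1/7257600 = 1/7257600; ⇒ 3j(6 2 6; -6 1 5)² = 11/455, sgn -1
B: Δ = 2!·10!·2!/15! = 1/90090; Racah Σ t=0..2: t=0:+1/14515200 t=1:−1/362880 t=2:+1/322560 = 1/2419200; ⇒ 3j(6 2 6; -4 0 4)² = 2/5005, sgn +1
I_A²/I_B² = (11/455)/(2/5005) = 121/2

121/2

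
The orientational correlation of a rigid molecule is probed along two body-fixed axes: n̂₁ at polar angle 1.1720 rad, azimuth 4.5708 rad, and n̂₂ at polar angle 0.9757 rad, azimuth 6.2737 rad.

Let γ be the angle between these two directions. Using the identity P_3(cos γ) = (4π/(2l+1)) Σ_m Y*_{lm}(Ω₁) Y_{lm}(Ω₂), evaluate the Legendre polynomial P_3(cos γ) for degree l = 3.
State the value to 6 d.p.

-0.171726

Addition theorem: P_3(cos γ) = (4π/7) Σ_m Y*_{lm}(Ω₁) Y_{lm}(Ω₂), m = −3…3:
  term(m=-3) = +0.029862+0.071362i   from Y*(Ω₁)=+0.134557+0.297494i, Y(Ω₂)=+0.236828+0.006741i
  term(m=-2) = -0.127806+0.034576i   from Y*(Ω₁)=-0.323586+0.094163i, Y(Ω₂)=+0.392799+0.007453i
  term(m=-1) = +0.001476+0.011107i   from Y*(Ω₁)=+0.010342+0.072554i, Y(Ω₂)=+0.152886+0.001450i
  term(m=+0) = +0.097279+0.000000i   from Y*(Ω₁)=-0.325475-0.000000i, Y(Ω₂)=-0.298882+0.000000i
  term(m=+1) = +0.001476-0.011107i   from Y*(Ω₁)=-0.010342+0.072554i, Y(Ω₂)=-0.152886+0.001450i
  term(m=+2) = -0.127806-0.034576i   from Y*(Ω₁)=-0.323586-0.094163i, Y(Ω₂)=+0.392799-0.007453i
  term(m=+3) = +0.029862-0.071362i   from Y*(Ω₁)=-0.134557+0.297494i, Y(Ω₂)=-0.236828+0.006741i
Σ over m = -0.095659+0.000000i; ×(4π/7) → -0.171726+0.000000i. Real part: -0.171726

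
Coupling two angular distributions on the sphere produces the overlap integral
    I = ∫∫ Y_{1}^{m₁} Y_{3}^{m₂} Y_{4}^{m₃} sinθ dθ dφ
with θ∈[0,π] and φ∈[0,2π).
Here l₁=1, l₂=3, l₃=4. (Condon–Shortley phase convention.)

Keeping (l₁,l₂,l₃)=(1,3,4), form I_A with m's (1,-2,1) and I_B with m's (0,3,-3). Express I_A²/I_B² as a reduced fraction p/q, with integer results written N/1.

3/7

Same 1,3,4: normalisation and zero-m 3j drop out of the ratio.
A: Δ: 0! 2! 6! / 9! → 1/252; sum: t=0:+1/240 = 1/240; 3j²(1 3 4; 1 -2 1) = Δ·Π!·Σ² = 1/84  (sign -1)
B: Δ: 0! 2! 6! / 9! → 1/252; sum: t=0:+1/720 = 1/720; 3j²(1 3 4; 0 3 -3) = Δ·Π!·Σ² = 1/36  (sign -1)
I_A²/I_B² = (1/84)/(1/36) = 3/7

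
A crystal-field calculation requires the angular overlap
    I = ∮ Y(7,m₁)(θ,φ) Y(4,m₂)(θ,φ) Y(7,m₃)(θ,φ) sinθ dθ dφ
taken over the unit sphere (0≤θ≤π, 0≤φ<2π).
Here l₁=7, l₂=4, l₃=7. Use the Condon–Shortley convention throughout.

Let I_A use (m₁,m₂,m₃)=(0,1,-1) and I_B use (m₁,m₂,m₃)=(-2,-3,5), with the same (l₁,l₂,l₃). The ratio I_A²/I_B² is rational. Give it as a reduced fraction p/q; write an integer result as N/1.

Same 7,4,7: normalisation and zero-m 3j drop out of the ratio.
A: Δ: 4! 10! 4! / 19! → 1/58198140; sum: t=1:−1/2488320 t=2:+1/345600 t=3:−1/414720 t=4:+1/4354560 = 1/3225600; 3j²(7 4 7; 0 1 -1) = Δ·Π!·Σ² = 81/92378  (sign +1)
B: Δ: 4! 10! 4! / 19! → 1/58198140; sum: t=0:+1/52254720 t=1:−1/11612160 = -1/14929920; 3j²(7 4 7; -2 -3 5) = Δ·Π!·Σ² = 1225/75582  (sign -1)
I_A²/I_B² = (81/92378)/(1225/75582) = 729/13475

729/13475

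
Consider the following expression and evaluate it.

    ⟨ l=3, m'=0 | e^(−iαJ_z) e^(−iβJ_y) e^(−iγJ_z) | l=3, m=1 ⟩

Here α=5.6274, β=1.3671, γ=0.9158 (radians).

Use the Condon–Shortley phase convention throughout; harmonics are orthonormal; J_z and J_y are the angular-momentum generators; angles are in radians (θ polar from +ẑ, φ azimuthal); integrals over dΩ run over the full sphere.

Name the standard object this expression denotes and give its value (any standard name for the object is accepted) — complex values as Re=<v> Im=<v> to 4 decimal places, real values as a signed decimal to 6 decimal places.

This is a Wigner D-matrix element — the rotation-matrix element ⟨l m'| R(α,β,γ) |l m⟩ in the angular-momentum basis.
Split into d^3_{0,1}(β=1.3671) × two z-phases.
Half-angle: c=0.775336, s=0.631549. N=√(6·6·24·2)=41.569219
Admissible k: 1..3 (factorial args all ≥0)
  k=1: (−1)^0·41.5692/(12)·0.7753^5·0.6315^1 = +0.612980
  k=2: (−1)^1·41.5692/(4)·0.7753^3·0.6315^3 = -1.220122
  k=3: (−1)^2·41.5692/(12)·0.7753^1·0.6315^5 = +0.269847
d^3_{0,1}(1.3671) = +0.612980 -1.220122 +0.269847 = -0.337294
Attach z-rotation phases: D = e^{-i(0)(5.6274)}·(-0.337294)·e^{-i(1)(0.9158)} = -0.205465+0.267491i

Wigner D-matrix element, Re=-0.2055 Im=0.2675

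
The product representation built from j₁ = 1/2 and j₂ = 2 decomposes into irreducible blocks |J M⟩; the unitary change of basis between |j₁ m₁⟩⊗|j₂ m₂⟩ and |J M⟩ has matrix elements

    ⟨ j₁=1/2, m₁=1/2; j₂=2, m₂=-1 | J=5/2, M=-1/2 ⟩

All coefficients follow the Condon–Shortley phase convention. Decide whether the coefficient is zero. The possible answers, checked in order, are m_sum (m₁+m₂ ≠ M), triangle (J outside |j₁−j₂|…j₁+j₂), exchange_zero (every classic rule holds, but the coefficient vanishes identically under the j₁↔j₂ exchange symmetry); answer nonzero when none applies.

m-sum: m₁+m₂ = 1/2+(-1) = -1/2, M = -1/2  ✓
triangle: |j₁−j₂| = 3/2 ≤ J = 5/2 ≤ j₁+j₂ = 5/2  ✓
exchange: j₁≠j₂ or m₁≠m₂ — the exchange symmetry imposes no constraint here
value check: CG = +√(2/5) = +0.632456 ≠ 0

nonzero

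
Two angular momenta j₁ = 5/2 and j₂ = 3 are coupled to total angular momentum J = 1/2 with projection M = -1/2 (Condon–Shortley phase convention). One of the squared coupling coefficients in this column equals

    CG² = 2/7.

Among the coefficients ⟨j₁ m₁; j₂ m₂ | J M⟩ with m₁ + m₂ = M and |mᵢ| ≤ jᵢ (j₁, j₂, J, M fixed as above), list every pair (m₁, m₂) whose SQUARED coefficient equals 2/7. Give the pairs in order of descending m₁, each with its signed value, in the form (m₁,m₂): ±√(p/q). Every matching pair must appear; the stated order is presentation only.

(5/2,-3): +√(2/7)

Admissible pairs with m₁+m₂ = M = -1/2: (-5/2,2), (-3/2,1), (-1/2,0), (1/2,-1), (3/2,-2), (5/2,-3)
  (m₁,m₂)=(5/2,-3): CG² = 2/7, CG = +√(2/7)   ← matches the target
  (m₁,m₂)=(3/2,-2): CG² = 5/21, CG = −√(5/21)
  (m₁,m₂)=(1/2,-1): CG² = 4/21, CG = +√(4/21)
  (m₁,m₂)=(-1/2,0): CG² = 1/7, CG = −√(1/7)
  (m₁,m₂)=(-3/2,1): CG² = 2/21, CG = +√(2/21)
  (m₁,m₂)=(-5/2,2): CG² = 1/21, CG = −√(1/21)
Pairs with CG² = 2/7: (5/2,-3): +√(2/7)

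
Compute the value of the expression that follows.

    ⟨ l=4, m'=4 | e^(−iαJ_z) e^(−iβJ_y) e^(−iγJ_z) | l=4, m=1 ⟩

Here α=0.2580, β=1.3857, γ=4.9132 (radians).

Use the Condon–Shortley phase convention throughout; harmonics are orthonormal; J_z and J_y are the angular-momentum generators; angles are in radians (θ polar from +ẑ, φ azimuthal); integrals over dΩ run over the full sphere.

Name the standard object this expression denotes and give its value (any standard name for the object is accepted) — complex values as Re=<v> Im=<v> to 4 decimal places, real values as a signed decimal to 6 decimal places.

Wigner D-matrix element, Re=-0.4961 Im=-0.1744

This is a Wigner D-matrix element — the rotation-matrix element ⟨l m'| R(α,β,γ) |l m⟩ in the angular-momentum basis.
D^4_{4,1}(0.2580,1.3857,4.9132) = e^{-i·4·0.2580}·d^4_{4,1}(1.3857)·e^{-i·1·4.9132}. Compute d first:
With c≡cos(β/2)=0.769429 and s≡sin(β/2)=0.638733, N=[40320·1·120·6]^{1/2}=5387.986637
The bounds max(0,m−m')=0 and min(l+m,l−m')=0 give 1 term
  k=0: (−1)^3·5387.9866/(720)·0.7694^5·0.6387^3 = -0.525888
d^4_{4,1}(1.3857) = -0.525888
D = (+0.513103-0.858327i)·(-0.525888)·(+0.199464+0.979905i) = -0.496136-0.174378i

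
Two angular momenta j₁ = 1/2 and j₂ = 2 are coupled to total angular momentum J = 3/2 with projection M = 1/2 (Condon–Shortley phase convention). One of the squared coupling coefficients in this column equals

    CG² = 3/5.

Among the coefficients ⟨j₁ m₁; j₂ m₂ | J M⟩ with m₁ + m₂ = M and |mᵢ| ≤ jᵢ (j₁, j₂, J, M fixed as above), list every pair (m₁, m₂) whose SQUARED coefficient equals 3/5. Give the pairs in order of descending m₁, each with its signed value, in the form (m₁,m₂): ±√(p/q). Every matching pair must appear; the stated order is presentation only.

Admissible pairs with m₁+m₂ = M = 1/2: (-1/2,1), (1/2,0)
  (m₁,m₂)=(1/2,0): CG² = 2/5, CG = +√(2/5)
  (m₁,m₂)=(-1/2,1): CG² = 3/5, CG = −√(3/5)   ← matches the target
Pairs with CG² = 3/5: (-1/2,1): −√(3/5)

(-1/2,1): −√(3/5)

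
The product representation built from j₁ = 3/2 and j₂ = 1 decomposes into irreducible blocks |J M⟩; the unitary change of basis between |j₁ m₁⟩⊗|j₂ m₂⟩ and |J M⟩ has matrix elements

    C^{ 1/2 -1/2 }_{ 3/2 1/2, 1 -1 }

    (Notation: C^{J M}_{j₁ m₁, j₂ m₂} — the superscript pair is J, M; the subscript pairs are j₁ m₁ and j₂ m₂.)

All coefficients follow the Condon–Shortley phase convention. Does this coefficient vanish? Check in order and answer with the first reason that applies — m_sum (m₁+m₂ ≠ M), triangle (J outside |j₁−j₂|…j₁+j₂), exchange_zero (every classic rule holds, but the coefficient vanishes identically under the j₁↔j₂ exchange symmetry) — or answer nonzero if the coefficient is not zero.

m-sum: m₁+m₂ = 1/2+(-1) = -1/2, M = -1/2  ✓
triangle: |j₁−j₂| = 1/2 ≤ J = 1/2 ≤ j₁+j₂ = 5/2  ✓
exchange: j₁≠j₂ or m₁≠m₂ — the exchange symmetry imposes no constraint here
value check: CG = +√(1/6) = +0.408248 ≠ 0

nonzero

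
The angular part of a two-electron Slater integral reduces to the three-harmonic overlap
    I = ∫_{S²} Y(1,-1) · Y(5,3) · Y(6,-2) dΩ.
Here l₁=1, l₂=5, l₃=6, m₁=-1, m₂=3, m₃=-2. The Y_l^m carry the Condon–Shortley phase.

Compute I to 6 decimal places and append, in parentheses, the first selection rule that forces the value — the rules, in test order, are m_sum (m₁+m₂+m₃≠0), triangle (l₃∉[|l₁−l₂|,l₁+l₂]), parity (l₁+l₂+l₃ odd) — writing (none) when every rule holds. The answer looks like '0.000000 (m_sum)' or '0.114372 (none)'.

0.100084 (none)

m-sum 0 ✓  L=12 even ✓  4≤6≤6 ✓
Π(2lᵢ+1) = 3×11×13 = 429
triangle coeff Δ(1,5,6) = 1/858
Σ_t [0,0]: t=0:+1/14400 = 1/14400
(3j)²=6/143 [(1 5 6; 0 0 0)], sign=+1
Σ_t [0,0]: t=0:+1/161280 = 1/161280
(3j)²=1/143 [(1 5 6; -1 3 -2)], sign=+1
⇒ 4πI² = 18/143
I = (+1)√(18/143/(4π)) = 0.10008369
No selection rule forces the value: the integral is nonzero (none).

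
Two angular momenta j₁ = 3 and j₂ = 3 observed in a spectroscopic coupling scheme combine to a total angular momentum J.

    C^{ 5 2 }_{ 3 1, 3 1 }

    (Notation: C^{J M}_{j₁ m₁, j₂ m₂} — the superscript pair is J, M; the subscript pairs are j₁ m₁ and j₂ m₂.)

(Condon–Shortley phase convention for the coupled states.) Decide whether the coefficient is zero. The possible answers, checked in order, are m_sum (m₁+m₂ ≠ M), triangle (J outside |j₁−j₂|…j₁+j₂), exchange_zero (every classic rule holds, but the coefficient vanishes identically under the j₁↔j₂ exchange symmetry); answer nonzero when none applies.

exchange_zero

m-sum: m₁+m₂ = 1+1 = 2, M = 2  ✓
triangle: |j₁−j₂| = 0 ≤ J = 5 ≤ j₁+j₂ = 6  ✓
exchange: j₁=j₂ and m₁=m₂, and (−1)^(j₁+j₂−J) = (−1)^1 = −1 forces ⟨j₁m₁;j₂m₂|JM⟩ = −⟨j₂m₂;j₁m₁|JM⟩ = −⟨j₁m₁;j₂m₂|JM⟩ ⇒ the coefficient vanishes identically
Racah sum check: Σ_k collapses to 0 ⇒ CG = 0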